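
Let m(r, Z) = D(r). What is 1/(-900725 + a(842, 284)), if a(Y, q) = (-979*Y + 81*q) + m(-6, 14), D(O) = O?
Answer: -1/1702045 ≈ -5.8753e-7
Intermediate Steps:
m(r, Z) = r
a(Y, q) = -6 - 979*Y + 81*q (a(Y, q) = (-979*Y + 81*q) - 6 = -6 - 979*Y + 81*q)
1/(-900725 + a(842, 284)) = 1/(-900725 + (-6 - 979*842 + 81*284)) = 1/(-900725 + (-6 - 824318 + 23004)) = 1/(-900725 - 801320) = 1/(-1702045) = -1/1702045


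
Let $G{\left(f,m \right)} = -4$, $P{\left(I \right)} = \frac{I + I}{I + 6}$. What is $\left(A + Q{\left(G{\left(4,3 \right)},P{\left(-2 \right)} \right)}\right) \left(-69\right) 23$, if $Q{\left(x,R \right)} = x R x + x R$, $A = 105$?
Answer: $-147591$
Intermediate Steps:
$P{\left(I \right)} = \frac{2 I}{6 + I}$
$Q{\left(x,R \right)} = R x + R x^{2}$ ($Q{\left(x,R \right)} = R x x + R x = R x^{2} + R x = R x + R x^{2}$)
$\left(A + Q{\left(G{\left(4,3 \right)},P{\left(-2 \right)} \right)}\right) \left(-69\right) 23 = \left(105 + 2 \left(-2\right) \frac{1}{6 - 2} \left(-4\right) \left(1 - 4\right)\right) \left(-69\right) 23 = \left(105 + 2 \left(-2\right) \frac{1}{4} \left(-4\right) \left(-3\right)\right) \left(-69\right) 23 = \left(105 - \left(-4\right) \left(-3\right)\right) \left(-69\right) 23 = \left(105 - 12\right) \left(-69\right) 23 = 93 \left(-69\right) 23 = \left(-6417\right) 23 = -147591$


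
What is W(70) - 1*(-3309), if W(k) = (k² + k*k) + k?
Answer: 13179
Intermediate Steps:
W(k) = k + 2*k² (W(k) = (k² + k²) + k = 2*k² + k = k + 2*k²)
W(70) - 1*(-3309) = 70*(1 + 2*70) - 1*(-3309) = 70*(1 + 140) + 3309 = 70*141 + 3309 = 9870 + 3309 = 13179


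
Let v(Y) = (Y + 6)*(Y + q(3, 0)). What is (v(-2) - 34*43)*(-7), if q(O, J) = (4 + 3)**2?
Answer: 8918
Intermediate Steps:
q(O, J) = 49 (q(O, J) = 7**2 = 49)
v(Y) = (6 + Y)*(49 + Y) (v(Y) = (Y + 6)*(Y + 49) = (6 + Y)*(49 + Y))
(v(-2) - 34*43)*(-7) = ((294 + (-2)**2 + 55*(-2)) - 34*43)*(-7) = ((294 + 4 - 110) - 1462)*(-7) = (188 - 1462)*(-7) = -1274*(-7) = 8918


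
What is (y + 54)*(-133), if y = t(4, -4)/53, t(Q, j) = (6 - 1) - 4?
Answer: -380779/53 ≈ -7184.5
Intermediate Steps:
t(Q, j) = 1 (t(Q, j) = 5 - 4 = 1)
y = 1/53 ≈ 0.018868
(y + 54)*(-133) = (1/53 + 54)*(-133) = (2863/53)*(-133) = -380779/53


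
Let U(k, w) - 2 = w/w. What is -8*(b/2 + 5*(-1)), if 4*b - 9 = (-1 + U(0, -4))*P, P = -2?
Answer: 35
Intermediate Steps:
U(k, w) = 3 (U(k, w) = 2 + w/w = 2 + 1 = 3)
b = 5/4 (b = 9/4 + ((-1 + 3)*(-2))/4 = 9/4 + (2*(-2))/4 = 9/4 + (¼)*(-4) = 9/4 - 1 = 5/4 ≈ 1.2500)
-8*(b/2 + 5*(-1)) = -8*((5/4)/2 + 5*(-1)) = -8*((5/4)*(½) - 5) = -8*(5/8 - 5) = -8*(-35/8) = 35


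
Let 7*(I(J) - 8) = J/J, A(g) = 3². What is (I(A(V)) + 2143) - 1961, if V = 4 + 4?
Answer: 1331/7 ≈ 190.14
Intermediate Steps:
V = 8
A(g) = 9
I(J) = 57/7 (I(J) = 8 + (J/J)/7 = 8 + (⅐)*1 = 8 + ⅐ = 57/7)
(I(A(V)) + 2143) - 1961 = (57/7 + 2143) - 1961 = 15058/7 - 1961 = 1331/7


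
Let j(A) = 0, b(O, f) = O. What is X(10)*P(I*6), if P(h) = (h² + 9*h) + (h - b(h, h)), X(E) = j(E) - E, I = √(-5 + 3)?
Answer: 720 - 540*I*√2 ≈ 720.0 - 763.68*I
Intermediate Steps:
I = I*√2 (I = √(-2) = I*√2 ≈ 1.4142*I)
X(E) = -E (X(E) = 0 - E = -E)
P(h) = h² + 9*h (P(h) = (h² + 9*h) + (h - h) = (h² + 9*h) + 0 = h² + 9*h)
X(10)*P(I*6) = (-1*10)*(((I*√2)*6)*(9 + (I*√2)*6)) = -10*6*I*√2*(9 + 6*I*√2) = -60*I*√2*(9 + 6*I*√2)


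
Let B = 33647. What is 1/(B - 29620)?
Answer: 1/4027 ≈ 0.00024832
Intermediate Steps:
1/(B - 29620) = 1/(33647 - 29620) = 1/4027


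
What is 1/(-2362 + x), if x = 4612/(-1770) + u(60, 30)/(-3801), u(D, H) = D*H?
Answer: -1121295/2651951492 ≈ -0.00042282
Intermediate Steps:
x = -3452702/1121295 (x = 4612/(-1770) + (60*30)/(-3801) = 4612*(-1/1770) + 1800*(-1/3801) = -2306/885 - 600/1267 = -3452702/1121295 ≈ -3.0792)
1/(-2362 + x) = 1/(-2362 - 3452702/1121295) = 1/(-2651951492/1121295) = -1121295/2651951492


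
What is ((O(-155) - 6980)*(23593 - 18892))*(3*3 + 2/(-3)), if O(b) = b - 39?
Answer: -281041450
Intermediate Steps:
O(b) = -39 + b
((O(-155) - 6980)*(23593 - 18892))*(3*3 + 2/(-3)) = (((-39 - 155) - 6980)*(23593 - 18892))*(3*3 + 2/(-3)) = ((-194 - 6980)*4701)*(9 + 2*(-⅓)) = (-7174*4701)*(9 - ⅔) = -33724974*25/3 = -281041450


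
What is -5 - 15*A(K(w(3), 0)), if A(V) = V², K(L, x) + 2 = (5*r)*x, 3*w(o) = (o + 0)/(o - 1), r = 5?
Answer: -65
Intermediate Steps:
w(o) = o/(3*(-1 + o)) (w(o) = ((o + 0)/(o - 1))/3 = (o/(-1 + o))/3 = o/(3*(-1 + o)))
K(L, x) = -2 + 25*x (K(L, x) = -2 + (5*5)*x = -2 + 25*x)
-5 - 15*A(K(w(3), 0)) = -5 - 15*(-2 + 25*0)² = -5 - 15*(-2 + 0)² = -5 - 15*(-2)² = -5 - 15*4 = -5 - 60 = -65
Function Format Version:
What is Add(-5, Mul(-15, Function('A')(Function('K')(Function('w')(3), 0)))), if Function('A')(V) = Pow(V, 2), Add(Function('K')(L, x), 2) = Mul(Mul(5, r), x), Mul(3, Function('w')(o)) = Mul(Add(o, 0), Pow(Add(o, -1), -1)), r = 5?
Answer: -65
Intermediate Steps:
Function('w')(o) = Mul(Rational(1, 3), o, Pow(Add(-1, o), -1)) (Function('w')(o) = Mul(Rational(1, 3), Mul(Add(o, 0), Pow(Add(o, -1), -1))) = Mul(Rational(1, 3), Mul(o, Pow(Add(-1, o), -1))) = Mul(Rational(1, 3), o, Pow(Add(-1, o), -1)))
Function('K')(L, x) = Add(-2, Mul(25, x)) (Function('K')(L, x) = Add(-2, Mul(Mul(5, 5), x)) = Add(-2, Mul(25, x)))
Add(-5, Mul(-15, Function('A')(Function('K')(Function('w')(3), 0)))) = Add(-5, Mul(-15, Pow(Add(-2, Mul(25, 0)), 2))) = Add(-5, Mul(-15, Pow(Add(-2, 0), 2))) = Add(-5, Mul(-15, Pow(-2, 2))) = Add(-5, Mul(-15, 4)) = Add(-5, -60) = -65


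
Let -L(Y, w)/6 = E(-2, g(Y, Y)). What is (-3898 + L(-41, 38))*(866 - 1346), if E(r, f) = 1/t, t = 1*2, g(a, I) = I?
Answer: 1872480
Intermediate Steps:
t = 2
E(r, f) = ½ (E(r, f) = 1/2 = ½)
L(Y, w) = -3 (L(Y, w) = -6*½ = -3)
(-3898 + L(-41, 38))*(866 - 1346) = (-3898 - 3)*(866 - 1346) = -3901*(-480) = 1872480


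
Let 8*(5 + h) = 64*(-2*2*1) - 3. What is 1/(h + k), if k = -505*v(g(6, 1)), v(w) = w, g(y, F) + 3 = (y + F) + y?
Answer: -8/40699 ≈ -0.00019656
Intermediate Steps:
g(y, F) = -3 + F + 2*y (g(y, F) = -3 + ((y + F) + y) = -3 + ((F + y) + y) = -3 + (F + 2*y) = -3 + F + 2*y)
k = -5050 (k = -505*(-3 + 1 + 2*6) = -505*(-3 + 1 + 12) = -505*10 = -5050)
h = -299/8 (h = -5 + (64*(-2*2*1) - 3)/8 = -5 + (64*(-4*1) - 3)/8 = -5 + (64*(-4) - 3)/8 = -5 + (-256 - 3)/8 = -5 + (1/8)*(-259) = -5 - 259/8 = -299/8 ≈ -37.375)
1/(h + k) = 1/(-299/8 - 5050) = 1/(-40699/8) = -8/40699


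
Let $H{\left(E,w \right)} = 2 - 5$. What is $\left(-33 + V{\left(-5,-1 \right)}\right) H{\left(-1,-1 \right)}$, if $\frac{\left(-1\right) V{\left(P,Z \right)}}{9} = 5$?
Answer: $234$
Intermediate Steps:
$V{\left(P,Z \right)} = -45$ ($V{\left(P,Z \right)} = \left(-9\right) 5 = -45$)
$H{\left(E,w \right)} = -3$ ($H{\left(E,w \right)} = 2 - 5 = -3$)
$\left(-33 + V{\left(-5,-1 \right)}\right) H{\left(-1,-1 \right)} = \left(-33 - 45\right) \left(-3\right) = \left(-78\right) \left(-3\right) = 234$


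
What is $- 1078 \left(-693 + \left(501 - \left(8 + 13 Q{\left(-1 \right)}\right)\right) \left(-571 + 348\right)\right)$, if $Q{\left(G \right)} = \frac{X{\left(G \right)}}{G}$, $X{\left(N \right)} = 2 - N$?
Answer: $128636662$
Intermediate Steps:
$Q{\left(G \right)} = \frac{2 - G}{G}$
$- 1078 \left(-693 + \left(501 - \left(8 + 13 Q{\left(-1 \right)}\right)\right) \left(-571 + 348\right)\right) = - 1078 \left(-693 + \left(501 - \left(8 + 13 \frac{2 - -1}{-1}\right)\right) \left(-571 + 348\right)\right) = - 1078 \left(-693 + \left(501 - \left(8 + 13 \left(- (2 + 1)\right)\right)\right) \left(-223\right)\right) = - 1078 \left(-693 + \left(501 - \left(8 + 13 \left(\left(-1\right) 3\right)\right)\right) \left(-223\right)\right) = - 1078 \left(-693 + \left(501 - -31\right) \left(-223\right)\right) = - 1078 \left(-693 + \left(501 + \left(-8 + 39\right)\right) \left(-223\right)\right) = - 1078 \left(-693 + \left(501 + 31\right) \left(-223\right)\right) = - 1078 \left(-693 + 532 \left(-223\right)\right) = - 1078 \left(-693 - 118636\right) = \left(-1078\right) \left(-119329\right) = 128636662$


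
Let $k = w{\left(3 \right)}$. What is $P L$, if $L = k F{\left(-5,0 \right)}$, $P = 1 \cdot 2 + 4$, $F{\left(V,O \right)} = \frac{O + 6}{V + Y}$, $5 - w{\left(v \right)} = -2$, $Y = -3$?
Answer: $- \frac{63}{2} \approx -31.5$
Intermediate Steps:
$w{\left(v \right)} = 7$ ($w{\left(v \right)} = 5 - -2 = 5 + 2 = 7$)
$F{\left(V,O \right)} = \frac{6 + O}{-3 + V}$ ($F{\left(V,O \right)} = \frac{O + 6}{V - 3} = \frac{6 + O}{-3 + V}$)
$k = 7$
$P = 6$ ($P = 2 + 4 = 6$)
$L = - \frac{21}{4}$ ($L = 7 \frac{6 + 0}{-3 - 5} = 7 \frac{1}{-8} \cdot 6 = 7 \left(\left(- \frac{1}{8}\right) 6\right) = 7 \left(- \frac{3}{4}\right) = - \frac{21}{4} \approx -5.25$)
$P L = 6 \left(- \frac{21}{4}\right) = - \frac{63}{2}$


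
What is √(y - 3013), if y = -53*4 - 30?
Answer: I*√3255 ≈ 57.053*I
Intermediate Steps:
y = -242 (y = -212 - 30 = -242)
√(y - 3013) = √(-242 - 3013) = √(-3255) = I*√3255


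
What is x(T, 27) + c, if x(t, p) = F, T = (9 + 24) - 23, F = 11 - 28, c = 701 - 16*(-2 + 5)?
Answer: 636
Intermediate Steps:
c = 653 (c = 701 - 16*3 = 701 - 48 = 653)
F = -17
T = 10 (T = 33 - 23 = 10)
x(t, p) = -17
x(T, 27) + c = -17 + 653 = 636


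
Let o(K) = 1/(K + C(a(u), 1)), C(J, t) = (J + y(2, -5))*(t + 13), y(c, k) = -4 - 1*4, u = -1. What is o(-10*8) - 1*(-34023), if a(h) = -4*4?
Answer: 14153567/416 ≈ 34023.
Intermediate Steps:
y(c, k) = -8 (y(c, k) = -4 - 4 = -8)
a(h) = -16
C(J, t) = (-8 + J)*(13 + t) (C(J, t) = (J - 8)*(t + 13) = (-8 + J)*(13 + t))
o(K) = 1/(-336 + K) (o(K) = 1/(K + (-104 - 8*1 + 13*(-16) - 16*1)) = 1/(K + (-104 - 8 - 208 - 16)) = 1/(K - 336) = 1/(-336 + K))
o(-10*8) - 1*(-34023) = 1/(-336 - 10*8) - 1*(-34023) = 1/(-336 - 80) + 34023 = 1/(-416) + 34023 = -1/416 + 34023 = 14153567/416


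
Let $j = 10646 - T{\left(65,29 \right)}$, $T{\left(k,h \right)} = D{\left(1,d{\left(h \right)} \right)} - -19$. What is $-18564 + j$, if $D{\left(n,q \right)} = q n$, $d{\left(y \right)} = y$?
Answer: $-7966$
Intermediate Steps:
$D{\left(n,q \right)} = n q$
$T{\left(k,h \right)} = 19 + h$ ($T{\left(k,h \right)} = 1 h - -19 = h + 19 = 19 + h$)
$j = 10598$ ($j = 10646 - \left(19 + 29\right) = 10646 - 48 = 10598$)
$-18564 + j = -18564 + 10598 = -7966$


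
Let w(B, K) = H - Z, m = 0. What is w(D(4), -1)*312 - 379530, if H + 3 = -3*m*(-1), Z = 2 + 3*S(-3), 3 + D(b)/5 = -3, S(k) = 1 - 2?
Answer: -380154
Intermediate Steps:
S(k) = -1
D(b) = -30 (D(b) = -15 + 5*(-3) = -15 - 15 = -30)
Z = -1 (Z = 2 + 3*(-1) = 2 - 3 = -1)
H = -3 (H = -3 - 3*0*(-1) = -3 + 0*(-1) = -3 + 0 = -3)
w(B, K) = -2 (w(B, K) = -3 - 1*(-1) = -3 + 1 = -2)
w(D(4), -1)*312 - 379530 = -2*312 - 379530 = -624 - 379530 = -380154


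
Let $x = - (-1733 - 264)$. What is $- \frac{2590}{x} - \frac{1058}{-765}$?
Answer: $\frac{131476}{1527705} \approx 0.086061$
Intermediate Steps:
$x = 1997$ ($x = \left(-1\right) \left(-1997\right) = 1997$)
$- \frac{2590}{x} - \frac{1058}{-765} = - \frac{2590}{1997} - \frac{1058}{-765} = \left(-2590\right) \frac{1}{1997} - - \frac{1058}{765} = - \frac{2590}{1997} + \frac{1058}{765} = \frac{131476}{1527705}$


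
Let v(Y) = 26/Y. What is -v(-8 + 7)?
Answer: 26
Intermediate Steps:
-v(-8 + 7) = -26/(-8 + 7) = -26/(-1) = -26*(-1) = -1*(-26) = 26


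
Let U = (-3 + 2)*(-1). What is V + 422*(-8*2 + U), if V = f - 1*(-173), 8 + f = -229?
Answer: -6394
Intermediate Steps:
f = -237 (f = -8 - 229 = -237)
U = 1 (U = -1*(-1) = 1)
V = -64 (V = -237 - 1*(-173) = -237 + 173 = -64)
V + 422*(-8*2 + U) = -64 + 422*(-8*2 + 1) = -64 + 422*(-16 + 1) = -64 + 422*(-15) = -64 - 6330 = -6394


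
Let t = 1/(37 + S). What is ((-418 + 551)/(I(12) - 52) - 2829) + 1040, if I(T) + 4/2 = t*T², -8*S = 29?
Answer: -7922795/4422 ≈ -1791.7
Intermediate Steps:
S = -29/8 (S = -⅛*29 = -29/8 ≈ -3.6250)
t = 8/267 (t = 1/(37 - 29/8) = 1/(267/8) = 8/267 ≈ 0.029963)
I(T) = -2 + 8*T²/267
((-418 + 551)/(I(12) - 52) - 2829) + 1040 = ((-418 + 551)/((-2 + (8/267)*12²) - 52) - 2829) + 1040 = (133/((-2 + (8/267)*144) - 52) - 2829) + 1040 = (133/((-2 + 384/89) - 52) - 2829) + 1040 = (133/(206/89 - 52) - 2829) + 1040 = (133/(-4422/89) - 2829) + 1040 = (133*(-89/4422) - 2829) + 1040 = (-11837/4422 - 2829) + 1040 = -12521675/4422 + 1040 = -7922795/4422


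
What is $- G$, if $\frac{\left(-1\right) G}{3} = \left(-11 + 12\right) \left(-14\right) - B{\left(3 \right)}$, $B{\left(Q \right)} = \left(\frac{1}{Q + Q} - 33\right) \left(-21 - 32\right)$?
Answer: $- \frac{10525}{2} \approx -5262.5$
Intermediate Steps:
$B{\left(Q \right)} = 1749 - \frac{53}{2 Q}$ ($B{\left(Q \right)} = \left(\frac{1}{2 Q} - 33\right) \left(-53\right) = \left(-33 + \frac{1}{2 Q}\right) \left(-53\right) = 1749 - \frac{53}{2 Q}$)
$G = \frac{10525}{2}$ ($G = - 3 \left(\left(-11 + 12\right) \left(-14\right) - \left(1749 - \frac{53}{2 \cdot 3}\right)\right) = - 3 \left(1 \left(-14\right) - \left(1749 - \frac{53}{6}\right)\right) = - 3 \left(-14 - \left(1749 - \frac{53}{6}\right)\right) = - 3 \left(-14 - \frac{10441}{6}\right) = \left(-3\right) \left(- \frac{10525}{6}\right) = \frac{10525}{2} \approx 5262.5$)
$- G = \left(-1\right) \frac{10525}{2} = - \frac{10525}{2}$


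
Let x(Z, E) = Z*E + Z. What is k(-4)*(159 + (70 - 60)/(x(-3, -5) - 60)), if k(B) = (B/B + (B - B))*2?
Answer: 3811/12 ≈ 317.58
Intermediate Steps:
x(Z, E) = Z + E*Z (x(Z, E) = E*Z + Z = Z + E*Z)
k(B) = 2 (k(B) = (1 + 0)*2 = 1*2 = 2)
k(-4)*(159 + (70 - 60)/(x(-3, -5) - 60)) = 2*(159 + (70 - 60)/(-3*(1 - 5) - 60)) = 2*(159 + 10/(-3*(-4) - 60)) = 2*(159 + 10/(12 - 60)) = 2*(159 + 10/(-48)) = 2*(159 + 10*(-1/48)) = 2*(159 - 5/24) = 2*(3811/24) = 3811/12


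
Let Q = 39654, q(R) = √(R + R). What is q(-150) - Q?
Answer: -39654 + 10*I*√3 ≈ -39654.0 + 17.32*I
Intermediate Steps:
q(R) = √2*√R (q(R) = √(2*R) = √2*√R)
q(-150) - Q = √2*√(-150) - 1*39654 = √2*(5*I*√6) - 39654 = 10*I*√3 - 39654 = -39654 + 10*I*√3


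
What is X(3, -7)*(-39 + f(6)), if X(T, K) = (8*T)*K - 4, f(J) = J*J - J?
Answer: 1548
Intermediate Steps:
f(J) = J² - J
X(T, K) = -4 + 8*K*T (X(T, K) = 8*K*T - 4 = -4 + 8*K*T)
X(3, -7)*(-39 + f(6)) = (-4 + 8*(-7)*3)*(-39 + 6*(-1 + 6)) = (-4 - 168)*(-39 + 6*5) = -172*(-39 + 30) = -172*(-9) = 1548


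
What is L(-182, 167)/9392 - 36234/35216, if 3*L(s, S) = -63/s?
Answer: -552996705/537466592 ≈ -1.0289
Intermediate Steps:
L(s, S) = -21/s (L(s, S) = (-63/s)/3 = -21/s)
L(-182, 167)/9392 - 36234/35216 = -21/(-182)/9392 - 36234/35216 = -21*(-1/182)*(1/9392) - 36234*1/35216 = (3/26)*(1/9392) - 18117/17608 = 3/244192 - 18117/17608 = -552996705/537466592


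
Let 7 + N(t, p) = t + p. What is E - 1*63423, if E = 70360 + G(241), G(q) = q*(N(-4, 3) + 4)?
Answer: 5973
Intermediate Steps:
N(t, p) = -7 + p + t (N(t, p) = -7 + (t + p) = -7 + (p + t) = -7 + p + t)
G(q) = -4*q (G(q) = q*((-7 + 3 - 4) + 4) = q*(-8 + 4) = q*(-4) = -4*q)
E = 69396 (E = 70360 - 4*241 = 70360 - 964 = 69396)
E - 1*63423 = 69396 - 1*63423 = 69396 - 63423 = 5973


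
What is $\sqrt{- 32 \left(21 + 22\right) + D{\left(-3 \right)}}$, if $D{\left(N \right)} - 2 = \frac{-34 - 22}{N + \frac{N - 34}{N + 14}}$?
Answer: $\frac{i \sqrt{34130}}{5} \approx 36.949 i$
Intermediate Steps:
$D{\left(N \right)} = 2 - \frac{56}{N + \frac{-34 + N}{14 + N}}$ ($D{\left(N \right)} = 2 + \frac{-34 - 22}{N + \frac{N - 34}{N + 14}} = 2 - \frac{56}{N + \frac{-34 + N}{14 + N}}$)
$\sqrt{- 32 \left(21 + 22\right) + D{\left(-3 \right)}} = \sqrt{- 32 \left(21 + 22\right) + \frac{2 \left(-426 + \left(-3\right)^{2} - -39\right)}{-34 + \left(-3\right)^{2} + 15 \left(-3\right)}} = \sqrt{\left(-32\right) 43 + \frac{2 \left(-426 + 9 + 39\right)}{-34 + 9 - 45}} = \sqrt{-1376 + 2 \frac{1}{-70} \left(-378\right)} = \sqrt{-1376 + 2 \left(- \frac{1}{70}\right) \left(-378\right)} = \sqrt{-1376 + \frac{54}{5}} = \sqrt{- \frac{6826}{5}} = \frac{i \sqrt{34130}}{5}$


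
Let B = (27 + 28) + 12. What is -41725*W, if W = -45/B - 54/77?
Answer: 295538175/5159 ≈ 57286.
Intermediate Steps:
B = 67 (B = 55 + 12 = 67)
W = -7083/5159 (W = -45/67 - 54/77 = -7083/5159 ≈ -1.3729)
-41725*W = -41725*(-7083/5159) = 295538175/5159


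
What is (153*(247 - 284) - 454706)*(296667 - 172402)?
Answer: -57207505255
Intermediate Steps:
(153*(247 - 284) - 454706)*(296667 - 172402) = (153*(-37) - 454706)*124265 = (-5661 - 454706)*124265 = -460367*124265 = -57207505255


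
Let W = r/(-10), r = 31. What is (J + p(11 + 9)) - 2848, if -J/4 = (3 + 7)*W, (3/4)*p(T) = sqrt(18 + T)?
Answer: -2724 + 4*sqrt(38)/3 ≈ -2715.8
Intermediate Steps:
p(T) = 4*sqrt(18 + T)/3
W = -31/10 (W = 31/(-10) = 31*(-1/10) = -31/10 ≈ -3.1000)
J = 124 (J = -4*(3 + 7)*(-31)/10 = -40*(-31)/10 = -4*(-31) = 124)
(J + p(11 + 9)) - 2848 = (124 + 4*sqrt(18 + (11 + 9))/3) - 2848 = (124 + 4*sqrt(18 + 20)/3) - 2848 = (124 + 4*sqrt(38)/3) - 2848 = -2724 + 4*sqrt(38)/3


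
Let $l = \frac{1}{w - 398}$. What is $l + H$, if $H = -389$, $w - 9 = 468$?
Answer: $- \frac{30730}{79} \approx -388.99$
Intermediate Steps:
$w = 477$ ($w = 9 + 468 = 477$)
$l = \frac{1}{79}$ ($l = \frac{1}{477 - 398} = \frac{1}{79} \approx 0.012658$)
$l + H = \frac{1}{79} - 389 = - \frac{30730}{79}$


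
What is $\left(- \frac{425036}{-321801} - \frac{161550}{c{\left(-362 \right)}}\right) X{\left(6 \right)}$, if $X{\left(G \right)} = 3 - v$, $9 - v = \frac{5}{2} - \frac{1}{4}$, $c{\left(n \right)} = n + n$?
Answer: $- \frac{130736694035}{155322616} \approx -841.71$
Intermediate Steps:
$c{\left(n \right)} = 2 n$
$v = \frac{27}{4}$ ($v = 9 - \left(\frac{5}{2} - \frac{1}{4}\right) = 9 - \frac{9}{4} = \frac{27}{4} \approx 6.75$)
$X{\left(G \right)} = - \frac{15}{4}$ ($X{\left(G \right)} = 3 - \frac{27}{4} = - \frac{15}{4}$)
$\left(- \frac{425036}{-321801} - \frac{161550}{c{\left(-362 \right)}}\right) X{\left(6 \right)} = \left(- \frac{425036}{-321801} - \frac{161550}{2 \left(-362\right)}\right) \left(- \frac{15}{4}\right) = \left(\left(-425036\right) \left(- \frac{1}{321801}\right) - \frac{161550}{-724}\right) \left(- \frac{15}{4}\right) = \left(\frac{425036}{321801} - - \frac{80775}{362}\right) \left(- \frac{15}{4}\right) = \left(\frac{425036}{321801} + \frac{80775}{362}\right) \left(- \frac{15}{4}\right) = \frac{26147338807}{116491962} \left(- \frac{15}{4}\right) = - \frac{130736694035}{155322616}$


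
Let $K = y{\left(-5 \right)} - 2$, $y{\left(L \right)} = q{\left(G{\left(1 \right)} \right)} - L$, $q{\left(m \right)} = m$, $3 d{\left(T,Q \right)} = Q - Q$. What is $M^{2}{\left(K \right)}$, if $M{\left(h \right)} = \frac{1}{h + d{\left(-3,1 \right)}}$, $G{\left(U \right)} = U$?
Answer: $\frac{1}{16} \approx 0.0625$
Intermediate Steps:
$d{\left(T,Q \right)} = 0$ ($d{\left(T,Q \right)} = \frac{Q - Q}{3} = \frac{1}{3} \cdot 0 = 0$)
$y{\left(L \right)} = 1 - L$
$K = 4$ ($K = \left(1 - -5\right) - 2 = \left(1 + 5\right) - 2 = 6 - 2 = 4$)
$M{\left(h \right)} = \frac{1}{h}$ ($M{\left(h \right)} = \frac{1}{h + 0} = \frac{1}{h}$)
$M^{2}{\left(K \right)} = \left(\frac{1}{4}\right)^{2} = \frac{1}{16}$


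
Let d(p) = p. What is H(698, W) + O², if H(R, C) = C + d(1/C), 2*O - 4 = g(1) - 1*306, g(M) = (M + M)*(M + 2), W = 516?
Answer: 11568721/516 ≈ 22420.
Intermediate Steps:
g(M) = 2*M*(2 + M) (g(M) = (2*M)*(2 + M) = 2*M*(2 + M))
O = -148 (O = 2 + (2*1*(2 + 1) - 1*306)/2 = 2 + (2*1*3 - 306)/2 = 2 + (6 - 306)/2 = 2 + (½)*(-300) = 2 - 150 = -148)
H(R, C) = C + 1/C
H(698, W) + O² = (516 + 1/516) + (-148)² = (516 + 1/516) + 21904 = 266257/516 + 21904 = 11568721/516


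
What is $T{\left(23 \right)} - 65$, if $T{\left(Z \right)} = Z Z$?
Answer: $464$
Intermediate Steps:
$T{\left(Z \right)} = Z^{2}$
$T{\left(23 \right)} - 65 = 23^{2} - 65 = 529 - 65 = 464$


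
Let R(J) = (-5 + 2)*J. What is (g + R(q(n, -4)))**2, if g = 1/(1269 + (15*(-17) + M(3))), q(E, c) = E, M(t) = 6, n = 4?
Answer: 149793121/1040400 ≈ 143.98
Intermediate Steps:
R(J) = -3*J
g = 1/1020 (g = 1/(1269 + (15*(-17) + 6)) = 1/(1269 + (-255 + 6)) = 1/(1269 - 249) = 1/1020 ≈ 0.00098039)
(g + R(q(n, -4)))**2 = (1/1020 - 3*4)**2 = (1/1020 - 12)**2 = (-12239/1020)**2 = 149793121/1040400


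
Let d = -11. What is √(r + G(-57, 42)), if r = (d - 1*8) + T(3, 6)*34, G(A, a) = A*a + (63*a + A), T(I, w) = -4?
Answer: 2*√10 ≈ 6.3246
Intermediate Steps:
G(A, a) = A + 63*a + A*a (G(A, a) = A*a + (A + 63*a) = A + 63*a + A*a)
r = -155 (r = (-11 - 1*8) - 4*34 = (-11 - 8) - 136 = -19 - 136 = -155)
√(r + G(-57, 42)) = √(-155 + (-57 + 63*42 - 57*42)) = √(-155 + (-57 + 2646 - 2394)) = √(-155 + 195) = √40 = 2*√10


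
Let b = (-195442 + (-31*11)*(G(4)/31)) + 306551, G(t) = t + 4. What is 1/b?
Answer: 1/111021 ≈ 9.0073e-6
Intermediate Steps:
G(t) = 4 + t
b = 111021 (b = (-195442 + (-31*11)*((4 + 4)/31)) + 306551 = (-195442 - 2728/31) + 306551 = (-195442 - 341*8/31) + 306551 = (-195442 - 88) + 306551 = -195530 + 306551 = 111021)
1/b = 1/111021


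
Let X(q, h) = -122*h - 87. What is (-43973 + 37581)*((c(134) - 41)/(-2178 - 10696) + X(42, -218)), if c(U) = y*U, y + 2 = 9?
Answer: -1090717996924/6437 ≈ -1.6945e+8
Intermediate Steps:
y = 7 (y = -2 + 9 = 7)
c(U) = 7*U
X(q, h) = -87 - 122*h
(-43973 + 37581)*((c(134) - 41)/(-2178 - 10696) + X(42, -218)) = (-43973 + 37581)*((7*134 - 41)/(-2178 - 10696) + (-87 - 122*(-218))) = -6392*((938 - 41)/(-12874) + (-87 + 26596)) = -6392*(897*(-1/12874) + 26509) = -6392*(-897/12874 + 26509) = -6392*341275969/12874 = -1090717996924/6437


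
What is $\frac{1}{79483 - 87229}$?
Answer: $- \frac{1}{7746} \approx -0.0001291$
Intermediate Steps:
$\frac{1}{79483 - 87229} = \frac{1}{-7746} = - \frac{1}{7746}$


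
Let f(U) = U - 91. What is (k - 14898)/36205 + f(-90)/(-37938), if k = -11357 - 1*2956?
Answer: -84742601/105657330 ≈ -0.80205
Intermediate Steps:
f(U) = -91 + U
k = -14313 (k = -11357 - 2956 = -14313)
(k - 14898)/36205 + f(-90)/(-37938) = (-14313 - 14898)/36205 + (-91 - 90)/(-37938) = -29211*1/36205 - 181*(-1/37938) = -2247/2785 + 181/37938 = -84742601/105657330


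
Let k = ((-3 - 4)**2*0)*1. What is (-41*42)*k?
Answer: 0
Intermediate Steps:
k = 0 (k = ((-7)**2*0)*1 = (49*0)*1 = 0*1 = 0)
(-41*42)*k = -41*42*0 = -1722*0 = 0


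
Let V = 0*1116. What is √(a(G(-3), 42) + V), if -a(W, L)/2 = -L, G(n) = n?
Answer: 2*√21 ≈ 9.1651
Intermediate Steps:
V = 0
a(W, L) = 2*L (a(W, L) = -(-2)*L = 2*L)
√(a(G(-3), 42) + V) = √(2*42 + 0) = √(84 + 0) = √84 = 2*√21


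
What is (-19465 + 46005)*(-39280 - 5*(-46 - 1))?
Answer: -1036254300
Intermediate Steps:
(-19465 + 46005)*(-39280 - 5*(-46 - 1)) = 26540*(-39280 - 5*(-47)) = 26540*(-39280 + 235) = 26540*(-39045) = -1036254300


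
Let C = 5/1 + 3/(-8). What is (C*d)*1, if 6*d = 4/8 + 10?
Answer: 259/32 ≈ 8.0938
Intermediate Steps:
C = 37/8 (C = 5*1 + 3*(-⅛) = 5 - 3/8 = 37/8 ≈ 4.6250)
d = 7/4 (d = (4/8 + 10)/6 = (4*(⅛) + 10)/6 = (½ + 10)/6 = (⅙)*(21/2) = 7/4 ≈ 1.7500)
(C*d)*1 = ((37/8)*(7/4))*1 = (259/32)*1 = 259/32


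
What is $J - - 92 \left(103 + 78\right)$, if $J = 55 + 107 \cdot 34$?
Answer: $20345$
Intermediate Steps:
$J = 3693$ ($J = 55 + 3638 = 3693$)
$J - - 92 \left(103 + 78\right) = 3693 - - 92 \left(103 + 78\right) = 3693 - \left(-92\right) 181 = 3693 - -16652 = 3693 + 16652 = 20345$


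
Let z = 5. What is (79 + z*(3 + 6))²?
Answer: 15376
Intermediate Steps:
(79 + z*(3 + 6))² = (79 + 5*(3 + 6))² = (79 + 5*9)² = (79 + 45)² = 124² = 15376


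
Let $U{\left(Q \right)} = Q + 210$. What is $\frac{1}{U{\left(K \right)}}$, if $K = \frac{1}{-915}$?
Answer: $\frac{915}{192149} \approx 0.0047619$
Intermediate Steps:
$K = - \frac{1}{915} \approx -0.0010929$
$U{\left(Q \right)} = 210 + Q$
$\frac{1}{U{\left(K \right)}} = \frac{1}{210 - \frac{1}{915}} = \frac{1}{\frac{192149}{915}} = \frac{915}{192149}$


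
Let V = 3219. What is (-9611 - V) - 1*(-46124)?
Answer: 33294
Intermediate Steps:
(-9611 - V) - 1*(-46124) = (-9611 - 1*3219) - 1*(-46124) = (-9611 - 3219) + 46124 = -12830 + 46124 = 33294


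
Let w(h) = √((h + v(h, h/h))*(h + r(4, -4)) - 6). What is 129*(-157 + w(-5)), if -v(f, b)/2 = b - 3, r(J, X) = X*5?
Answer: -20253 + 129*√19 ≈ -19691.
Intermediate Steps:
r(J, X) = 5*X
v(f, b) = 6 - 2*b (v(f, b) = -2*(b - 3) = -2*(-3 + b) = 6 - 2*b)
w(h) = √(-6 + (-20 + h)*(4 + h)) (w(h) = √((h + (6 - 2*h/h))*(h + 5*(-4)) - 6) = √((h + (6 - 2*1))*(h - 20) - 6) = √((h + (6 - 2))*(-20 + h) - 6) = √((h + 4)*(-20 + h) - 6) = √((4 + h)*(-20 + h) - 6) = √((-20 + h)*(4 + h) - 6) = √(-6 + (-20 + h)*(4 + h)))
129*(-157 + w(-5)) = 129*(-157 + √(-86 + (-5)² - 16*(-5))) = 129*(-157 + √(-86 + 25 + 80)) = 129*(-157 + √19) = -20253 + 129*√19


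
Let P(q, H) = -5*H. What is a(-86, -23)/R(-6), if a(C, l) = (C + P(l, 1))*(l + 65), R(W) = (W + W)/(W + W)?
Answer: -3822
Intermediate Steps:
R(W) = 1 (R(W) = (2*W)/((2*W)) = (2*W)*(1/(2*W)) = 1)
a(C, l) = (-5 + C)*(65 + l) (a(C, l) = (C - 5*1)*(l + 65) = (C - 5)*(65 + l) = (-5 + C)*(65 + l))
a(-86, -23)/R(-6) = (-325 - 5*(-23) + 65*(-86) - 86*(-23))/1 = (-325 + 115 - 5590 + 1978)*1 = -3822*1 = -3822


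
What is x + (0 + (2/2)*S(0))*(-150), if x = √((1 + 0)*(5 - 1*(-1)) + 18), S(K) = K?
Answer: 2*√6 ≈ 4.8990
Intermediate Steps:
x = 2*√6 (x = √(1*(5 + 1) + 18) = √(1*6 + 18) = √(6 + 18) = √24 = 2*√6 ≈ 4.8990)
x + (0 + (2/2)*S(0))*(-150) = 2*√6 + (0 + (2/2)*0)*(-150) = 2*√6 + (0 + (2*(½))*0)*(-150) = 2*√6 + (0 + 1*0)*(-150) = 2*√6 + (0 + 0)*(-150) = 2*√6 + 0*(-150) = 2*√6 + 0 = 2*√6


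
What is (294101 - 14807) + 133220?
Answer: 412514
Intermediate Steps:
(294101 - 14807) + 133220 = 279294 + 133220 = 412514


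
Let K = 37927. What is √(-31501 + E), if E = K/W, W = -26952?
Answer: I*√5720918298702/13476 ≈ 177.49*I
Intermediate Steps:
E = -37927/26952 (E = 37927/(-26952) = 37927*(-1/26952) = -37927/26952 ≈ -1.4072)
√(-31501 + E) = √(-31501 - 37927/26952) = √(-849052879/26952) = I*√5720918298702/13476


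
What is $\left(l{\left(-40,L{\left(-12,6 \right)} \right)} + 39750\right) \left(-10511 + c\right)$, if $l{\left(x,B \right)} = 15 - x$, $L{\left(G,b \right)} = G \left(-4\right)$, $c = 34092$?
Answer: $938641705$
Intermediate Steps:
$L{\left(G,b \right)} = - 4 G$
$\left(l{\left(-40,L{\left(-12,6 \right)} \right)} + 39750\right) \left(-10511 + c\right) = \left(\left(15 - -40\right) + 39750\right) \left(-10511 + 34092\right) = \left(\left(15 + 40\right) + 39750\right) 23581 = \left(55 + 39750\right) 23581 = 39805 \cdot 23581 = 938641705$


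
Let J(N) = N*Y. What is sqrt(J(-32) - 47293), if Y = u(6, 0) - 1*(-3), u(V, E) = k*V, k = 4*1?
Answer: I*sqrt(48157) ≈ 219.45*I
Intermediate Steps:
k = 4
u(V, E) = 4*V
Y = 27 (Y = 4*6 - 1*(-3) = 24 + 3 = 27)
J(N) = 27*N (J(N) = N*27 = 27*N)
sqrt(J(-32) - 47293) = sqrt(27*(-32) - 47293) = sqrt(-864 - 47293) = sqrt(-48157) = I*sqrt(48157)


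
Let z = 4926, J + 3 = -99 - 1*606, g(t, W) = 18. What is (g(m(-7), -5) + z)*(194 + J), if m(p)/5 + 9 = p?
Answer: -2541216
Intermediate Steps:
m(p) = -45 + 5*p
J = -708 (J = -3 + (-99 - 1*606) = -3 + (-99 - 606) = -3 - 705 = -708)
(g(m(-7), -5) + z)*(194 + J) = (18 + 4926)*(194 - 708) = 4944*(-514) = -2541216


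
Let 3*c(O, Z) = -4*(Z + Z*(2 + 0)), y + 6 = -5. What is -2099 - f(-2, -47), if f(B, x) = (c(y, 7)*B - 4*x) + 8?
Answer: -2351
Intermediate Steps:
y = -11 (y = -6 - 5 = -11)
c(O, Z) = -4*Z (c(O, Z) = (-4*(Z + Z*(2 + 0)))/3 = (-4*(Z + Z*2))/3 = (-4*(Z + 2*Z))/3 = (-12*Z)/3 = -4*Z)
f(B, x) = 8 - 28*B - 4*x (f(B, x) = ((-4*7)*B - 4*x) + 8 = (-28*B - 4*x) + 8 = 8 - 28*B - 4*x)
-2099 - f(-2, -47) = -2099 - (8 - 28*(-2) - 4*(-47)) = -2099 - (8 + 56 + 188) = -2099 - 1*252 = -2099 - 252 = -2351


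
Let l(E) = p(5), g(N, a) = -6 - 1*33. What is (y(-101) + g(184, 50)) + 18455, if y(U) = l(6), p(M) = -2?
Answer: 18414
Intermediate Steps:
g(N, a) = -39 (g(N, a) = -6 - 33 = -39)
l(E) = -2
y(U) = -2
(y(-101) + g(184, 50)) + 18455 = (-2 - 39) + 18455 = -41 + 18455 = 18414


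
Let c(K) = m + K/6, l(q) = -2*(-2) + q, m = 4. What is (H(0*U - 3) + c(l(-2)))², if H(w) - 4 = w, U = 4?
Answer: 256/9 ≈ 28.444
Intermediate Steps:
l(q) = 4 + q
H(w) = 4 + w
c(K) = 4 + K/6
(H(0*U - 3) + c(l(-2)))² = ((4 + (0*4 - 3)) + (4 + (4 - 2)/6))² = ((4 + (0 - 3)) + (4 + (⅙)*2))² = ((4 - 3) + (4 + ⅓))² = (1 + 13/3)² = (16/3)² = 256/9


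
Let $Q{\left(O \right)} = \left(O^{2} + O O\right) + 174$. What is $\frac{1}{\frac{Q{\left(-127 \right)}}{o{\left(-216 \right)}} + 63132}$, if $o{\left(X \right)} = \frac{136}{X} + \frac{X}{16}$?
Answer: $\frac{763}{46418388} \approx 1.6437 \cdot 10^{-5}$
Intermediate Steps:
$o{\left(X \right)} = \frac{136}{X} + \frac{X}{16}$ ($o{\left(X \right)} = \frac{136}{X} + X \frac{1}{16} = \frac{136}{X} + \frac{X}{16}$)
$Q{\left(O \right)} = 174 + 2 O^{2}$ ($Q{\left(O \right)} = \left(O^{2} + O^{2}\right) + 174 = 2 O^{2} + 174 = 174 + 2 O^{2}$)
$\frac{1}{\frac{Q{\left(-127 \right)}}{o{\left(-216 \right)}} + 63132} = \frac{1}{\frac{174 + 2 \left(-127\right)^{2}}{\frac{136}{-216} + \frac{1}{16} \left(-216\right)} + 63132} = \frac{1}{\frac{174 + 2 \cdot 16129}{136 \left(- \frac{1}{216}\right) - \frac{27}{2}} + 63132} = \frac{1}{\frac{174 + 32258}{- \frac{17}{27} - \frac{27}{2}} + 63132} = \frac{1}{\frac{32432}{- \frac{763}{54}} + 63132} = \frac{1}{32432 \left(- \frac{54}{763}\right) + 63132} = \frac{1}{- \frac{1751328}{763} + 63132} = \frac{1}{\frac{46418388}{763}} = \frac{763}{46418388}$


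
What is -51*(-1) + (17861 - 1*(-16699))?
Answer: 34611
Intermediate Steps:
-51*(-1) + (17861 - 1*(-16699)) = 51 + (17861 + 16699) = 51 + 34560 = 34611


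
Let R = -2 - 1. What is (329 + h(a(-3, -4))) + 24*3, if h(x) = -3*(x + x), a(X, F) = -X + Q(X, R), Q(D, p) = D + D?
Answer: 419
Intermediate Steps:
R = -3
Q(D, p) = 2*D
a(X, F) = X (a(X, F) = -X + 2*X = X)
h(x) = -6*x
(329 + h(a(-3, -4))) + 24*3 = (329 - 6*(-3)) + 24*3 = (329 + 18) + 72 = 347 + 72 = 419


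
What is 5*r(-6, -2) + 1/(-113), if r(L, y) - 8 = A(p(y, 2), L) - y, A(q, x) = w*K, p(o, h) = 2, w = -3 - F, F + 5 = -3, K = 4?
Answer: 16949/113 ≈ 149.99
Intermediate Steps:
F = -8 (F = -5 - 3 = -8)
w = 5 (w = -3 - 1*(-8) = -3 + 8 = 5)
A(q, x) = 20 (A(q, x) = 5*4 = 20)
r(L, y) = 28 - y (r(L, y) = 8 + (20 - y) = 28 - y)
5*r(-6, -2) + 1/(-113) = 5*(28 - 1*(-2)) + 1/(-113) = 5*(28 + 2) - 1/113 = 5*30 - 1/113 = 150 - 1/113 = 16949/113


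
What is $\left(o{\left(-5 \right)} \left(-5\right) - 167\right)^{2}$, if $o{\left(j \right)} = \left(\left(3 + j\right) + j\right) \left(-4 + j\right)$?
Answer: $232324$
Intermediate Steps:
$o{\left(j \right)} = \left(-4 + j\right) \left(3 + 2 j\right)$ ($o{\left(j \right)} = \left(3 + 2 j\right) \left(-4 + j\right) = \left(-4 + j\right) \left(3 + 2 j\right)$)
$\left(o{\left(-5 \right)} \left(-5\right) - 167\right)^{2} = \left(\left(-12 - -25 + 2 \left(-5\right)^{2}\right) \left(-5\right) - 167\right)^{2} = \left(\left(-12 + 25 + 2 \cdot 25\right) \left(-5\right) - 167\right)^{2} = \left(\left(-12 + 25 + 50\right) \left(-5\right) - 167\right)^{2} = \left(63 \left(-5\right) - 167\right)^{2} = \left(-315 - 167\right)^{2} = \left(-482\right)^{2} = 232324$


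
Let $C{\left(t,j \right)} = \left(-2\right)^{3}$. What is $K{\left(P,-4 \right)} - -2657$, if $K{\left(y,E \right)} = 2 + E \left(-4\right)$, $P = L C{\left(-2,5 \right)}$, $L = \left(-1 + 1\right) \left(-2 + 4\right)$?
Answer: $2675$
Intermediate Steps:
$C{\left(t,j \right)} = -8$
$L = 0$ ($L = 0 \cdot 2 = 0$)
$P = 0$ ($P = 0 \left(-8\right) = 0$)
$K{\left(y,E \right)} = 2 - 4 E$
$K{\left(P,-4 \right)} - -2657 = \left(2 - -16\right) - -2657 = \left(2 + 16\right) + 2657 = 18 + 2657 = 2675$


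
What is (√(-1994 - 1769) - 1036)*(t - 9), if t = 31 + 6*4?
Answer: -47656 + 46*I*√3763 ≈ -47656.0 + 2821.8*I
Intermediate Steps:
t = 55 (t = 31 + 24 = 55)
(√(-1994 - 1769) - 1036)*(t - 9) = (√(-1994 - 1769) - 1036)*(55 - 9) = (√(-3763) - 1036)*46 = (I*√3763 - 1036)*46 = (-1036 + I*√3763)*46 = -47656 + 46*I*√3763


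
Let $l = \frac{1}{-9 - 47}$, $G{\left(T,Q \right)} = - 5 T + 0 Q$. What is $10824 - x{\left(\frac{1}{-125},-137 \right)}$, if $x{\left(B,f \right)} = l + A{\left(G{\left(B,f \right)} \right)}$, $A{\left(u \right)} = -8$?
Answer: $\frac{606593}{56} \approx 10832.0$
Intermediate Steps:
$G{\left(T,Q \right)} = - 5 T$ ($G{\left(T,Q \right)} = - 5 T + 0 = - 5 T$)
$l = - \frac{1}{56}$ ($l = \frac{1}{-56} = - \frac{1}{56} \approx -0.017857$)
$x{\left(B,f \right)} = - \frac{449}{56}$ ($x{\left(B,f \right)} = - \frac{1}{56} - 8 = - \frac{449}{56}$)
$10824 - x{\left(\frac{1}{-125},-137 \right)} = 10824 - - \frac{449}{56} = 10824 + \frac{449}{56} = \frac{606593}{56}$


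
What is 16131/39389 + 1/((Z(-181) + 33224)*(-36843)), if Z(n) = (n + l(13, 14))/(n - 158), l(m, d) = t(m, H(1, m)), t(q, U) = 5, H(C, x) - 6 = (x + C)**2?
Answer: 2678603444875/6540667739176 ≈ 0.40953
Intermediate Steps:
H(C, x) = 6 + (C + x)**2 (H(C, x) = 6 + (x + C)**2 = 6 + (C + x)**2)
l(m, d) = 5
Z(n) = (5 + n)/(-158 + n) (Z(n) = (n + 5)/(n - 158) = (5 + n)/(-158 + n))
16131/39389 + 1/((Z(-181) + 33224)*(-36843)) = 16131/39389 + 1/(((5 - 181)/(-158 - 181) + 33224)*(-36843)) = 16131*(1/39389) - 1/36843/(-176/(-339) + 33224) = 16131/39389 - 1/36843/(-1/339*(-176) + 33224) = 16131/39389 - 1/36843/(176/339 + 33224) = 16131/39389 - 1/36843/(11263112/339) = 16131/39389 + (339/11263112)*(-1/36843) = 16131/39389 - 113/138322278472 = 2678603444875/6540667739176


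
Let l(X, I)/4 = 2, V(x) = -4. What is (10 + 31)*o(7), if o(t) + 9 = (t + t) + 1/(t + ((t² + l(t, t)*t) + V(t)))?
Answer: 22181/108 ≈ 205.38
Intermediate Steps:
l(X, I) = 8 (l(X, I) = 4*2 = 8)
o(t) = -9 + 1/(-4 + t² + 9*t) + 2*t (o(t) = -9 + ((t + t) + 1/(t + ((t² + 8*t) - 4))) = -9 + (2*t + 1/(t + (-4 + t² + 8*t))) = -9 + (2*t + 1/(-4 + t² + 9*t)) = -9 + (1/(-4 + t² + 9*t) + 2*t) = -9 + 1/(-4 + t² + 9*t) + 2*t)
(10 + 31)*o(7) = (10 + 31)*((37 - 89*7 + 2*7³ + 9*7²)/(-4 + 7² + 9*7)) = 41*((37 - 623 + 2*343 + 9*49)/(-4 + 49 + 63)) = 41*((37 - 623 + 686 + 441)/108) = 41*((1/108)*541) = 41*(541/108) = 22181/108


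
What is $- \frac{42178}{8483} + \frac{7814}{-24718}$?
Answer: $- \frac{32612999}{6167141} \approx -5.2882$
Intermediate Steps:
$- \frac{42178}{8483} + \frac{7814}{-24718} = \left(-42178\right) \frac{1}{8483} + 7814 \left(- \frac{1}{24718}\right) = - \frac{42178}{8483} - \frac{3907}{12359} = - \frac{32612999}{6167141}$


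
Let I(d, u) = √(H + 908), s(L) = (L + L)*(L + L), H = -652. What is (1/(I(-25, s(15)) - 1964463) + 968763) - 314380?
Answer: 1285500721200/1964447 ≈ 6.5438e+5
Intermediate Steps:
s(L) = 4*L² (s(L) = (2*L)*(2*L) = 4*L²)
I(d, u) = 16 (I(d, u) = √(-652 + 908) = √256 = 16)
(1/(I(-25, s(15)) - 1964463) + 968763) - 314380 = (1/(16 - 1964463) + 968763) - 314380 = (1/(-1964447) + 968763) - 314380 = (-1/1964447 + 968763) - 314380 = 1903083569060/1964447 - 314380 = 1285500721200/1964447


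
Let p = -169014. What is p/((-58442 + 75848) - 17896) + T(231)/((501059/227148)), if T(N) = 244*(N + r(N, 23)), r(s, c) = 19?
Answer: 3437069852913/122759455 ≈ 27998.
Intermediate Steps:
T(N) = 4636 + 244*N (T(N) = 244*(N + 19) = 244*(19 + N) = 4636 + 244*N)
p/((-58442 + 75848) - 17896) + T(231)/((501059/227148)) = -169014/((-58442 + 75848) - 17896) + (4636 + 244*231)/((501059/227148)) = -169014/(17406 - 17896) + (4636 + 56364)/((501059*(1/227148))) = -169014/(-490) + 61000/(501059/227148) = -169014*(-1/490) + 61000*(227148/501059) = 84507/245 + 13856028000/501059 = 3437069852913/122759455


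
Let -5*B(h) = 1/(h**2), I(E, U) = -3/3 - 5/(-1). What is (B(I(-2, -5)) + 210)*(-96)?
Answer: -100794/5 ≈ -20159.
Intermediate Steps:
I(E, U) = 4 (I(E, U) = -3*1/3 - 5*(-1) = -1 + 5 = 4)
B(h) = -1/(5*h**2)
(B(I(-2, -5)) + 210)*(-96) = (-1/5/4**2 + 210)*(-96) = (-1/5*1/16 + 210)*(-96) = (-1/80 + 210)*(-96) = (16799/80)*(-96) = -100794/5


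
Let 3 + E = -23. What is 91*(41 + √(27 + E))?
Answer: 3822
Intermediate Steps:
E = -26 (E = -3 - 23 = -26)
91*(41 + √(27 + E)) = 91*(41 + √(27 - 26)) = 91*(41 + √1) = 91*(41 + 1) = 91*42 = 3822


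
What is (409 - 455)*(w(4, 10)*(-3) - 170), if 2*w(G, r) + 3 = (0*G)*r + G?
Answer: 7889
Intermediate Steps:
w(G, r) = -3/2 + G/2 (w(G, r) = -3/2 + ((0*G)*r + G)/2 = -3/2 + (0*r + G)/2 = -3/2 + (0 + G)/2 = -3/2 + G/2)
(409 - 455)*(w(4, 10)*(-3) - 170) = (409 - 455)*((-3/2 + (½)*4)*(-3) - 170) = -46*((-3/2 + 2)*(-3) - 170) = -46*((½)*(-3) - 170) = -46*(-3/2 - 170) = -46*(-343/2) = 7889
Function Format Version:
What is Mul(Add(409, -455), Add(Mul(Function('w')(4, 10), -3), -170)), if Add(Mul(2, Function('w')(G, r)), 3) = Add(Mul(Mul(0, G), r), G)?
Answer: 7889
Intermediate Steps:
Function('w')(G, r) = Add(Rational(-3, 2), Mul(Rational(1, 2), G)) (Function('w')(G, r) = Add(Rational(-3, 2), Mul(Rational(1, 2), Add(Mul(Mul(0, G), r), G))) = Add(Rational(-3, 2), Mul(Rational(1, 2), Add(Mul(0, r), G))) = Add(Rational(-3, 2), Mul(Rational(1, 2), Add(0, G))) = Add(Rational(-3, 2), Mul(Rational(1, 2), G)))
Mul(Add(409, -455), Add(Mul(Function('w')(4, 10), -3), -170)) = Mul(Add(409, -455), Add(Mul(Add(Rational(-3, 2), Mul(Rational(1, 2), 4)), -3), -170)) = Mul(-46, Add(Mul(Add(Rational(-3, 2), 2), -3), -170)) = Mul(-46, Add(Mul(Rational(1, 2), -3), -170)) = Mul(-46, Add(Rational(-3, 2), -170)) = Mul(-46, Rational(-343, 2)) = 7889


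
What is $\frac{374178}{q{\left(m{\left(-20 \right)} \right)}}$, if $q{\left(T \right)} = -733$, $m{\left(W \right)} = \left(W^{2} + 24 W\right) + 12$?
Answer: $- \frac{374178}{733} \approx -510.47$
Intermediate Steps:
$m{\left(W \right)} = 12 + W^{2} + 24 W$
$\frac{374178}{q{\left(m{\left(-20 \right)} \right)}} = \frac{374178}{-733} = 374178 \left(- \frac{1}{733}\right) = - \frac{374178}{733}$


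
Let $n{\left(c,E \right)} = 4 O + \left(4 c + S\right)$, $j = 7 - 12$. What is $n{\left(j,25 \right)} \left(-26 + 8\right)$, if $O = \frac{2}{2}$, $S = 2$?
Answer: $252$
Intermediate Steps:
$j = -5$ ($j = 7 - 12 = -5$)
$O = 1$ ($O = 2 \cdot \frac{1}{2} = 1$)
$n{\left(c,E \right)} = 6 + 4 c$ ($n{\left(c,E \right)} = 4 \cdot 1 + \left(4 c + 2\right) = 4 + \left(2 + 4 c\right) = 6 + 4 c$)
$n{\left(j,25 \right)} \left(-26 + 8\right) = \left(6 + 4 \left(-5\right)\right) \left(-26 + 8\right) = \left(6 - 20\right) \left(-18\right) = \left(-14\right) \left(-18\right) = 252$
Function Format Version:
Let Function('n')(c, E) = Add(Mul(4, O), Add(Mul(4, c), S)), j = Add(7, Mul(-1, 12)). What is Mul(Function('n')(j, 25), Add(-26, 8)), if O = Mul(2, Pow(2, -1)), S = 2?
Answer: 252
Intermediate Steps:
j = -5 (j = Add(7, -12) = -5)
O = 1 (O = Mul(2, Rational(1, 2)) = 1)
Function('n')(c, E) = Add(6, Mul(4, c)) (Function('n')(c, E) = Add(Mul(4, 1), Add(Mul(4, c), 2)) = Add(4, Add(2, Mul(4, c))) = Add(6, Mul(4, c)))
Mul(Function('n')(j, 25), Add(-26, 8)) = Mul(Add(6, Mul(4, -5)), Add(-26, 8)) = Mul(Add(6, -20), -18) = Mul(-14, -18) = 252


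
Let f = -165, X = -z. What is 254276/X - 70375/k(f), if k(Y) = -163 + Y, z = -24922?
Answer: 918644139/4087208 ≈ 224.76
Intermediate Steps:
X = 24922 (X = -1*(-24922) = 24922)
254276/X - 70375/k(f) = 254276/24922 - 70375/(-163 - 165) = 254276*(1/24922) - 70375/(-328) = 127138/12461 - 70375*(-1/328) = 127138/12461 + 70375/328 = 918644139/4087208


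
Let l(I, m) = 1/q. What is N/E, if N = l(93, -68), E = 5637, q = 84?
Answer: 1/473508 ≈ 2.1119e-6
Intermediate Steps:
l(I, m) = 1/84
N = 1/84 ≈ 0.011905
N/E = (1/84)/5637 = (1/84)*(1/5637) = 1/473508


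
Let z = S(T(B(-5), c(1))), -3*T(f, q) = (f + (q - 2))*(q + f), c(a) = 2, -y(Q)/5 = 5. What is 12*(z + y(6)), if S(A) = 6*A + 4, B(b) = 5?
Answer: -1092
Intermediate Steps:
y(Q) = -25 (y(Q) = -5*5 = -25)
T(f, q) = -(f + q)*(-2 + f + q)/3 (T(f, q) = -(f + (q - 2))*(q + f)/3 = -(f + (-2 + q))*(f + q)/3 = -(-2 + f + q)*(f + q)/3 = -(f + q)*(-2 + f + q)/3)
S(A) = 4 + 6*A
z = -66 (z = 4 + 6*(-⅓*5² - ⅓*2² + (⅔)*5 + (⅔)*2 - ⅔*5*2) = 4 + 6*(-⅓*25 - ⅓*4 + 10/3 + 4/3 - 20/3) = 4 + 6*(-25/3 - 4/3 + 10/3 + 4/3 - 20/3) = 4 + 6*(-35/3) = 4 - 70 = -66)
12*(z + y(6)) = 12*(-66 - 25) = 12*(-91) = -1092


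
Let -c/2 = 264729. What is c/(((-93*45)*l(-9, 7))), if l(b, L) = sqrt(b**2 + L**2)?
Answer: 88243*sqrt(130)/90675 ≈ 11.096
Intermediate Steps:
c = -529458 (c = -2*264729 = -529458)
l(b, L) = sqrt(L**2 + b**2)
c/(((-93*45)*l(-9, 7))) = -529458*(-1/(4185*sqrt(7**2 + (-9)**2))) = -529458*(-1/(4185*sqrt(49 + 81))) = -529458*(-sqrt(130)/544050) = -(-88243)*sqrt(130)/90675 = 88243*sqrt(130)/90675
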